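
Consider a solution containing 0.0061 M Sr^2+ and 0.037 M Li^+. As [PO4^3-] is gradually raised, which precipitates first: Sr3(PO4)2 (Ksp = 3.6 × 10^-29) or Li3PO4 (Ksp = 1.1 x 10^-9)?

Sr3(PO4)2

Each salt begins to precipitate when Q = Ksp, i.e. when [PO4^3-] reaches its threshold.
For Sr3(PO4)2: 3.6 × 10^-29 = (0.0061)^3 × [PO4^3-]^2  ⇒  [PO4^3-] = 1.3 x 10^-11 M.
For Li3PO4: 1.1 x 10^-9 = (0.037)^3 × [PO4^3-]  ⇒  [PO4^3-] = 2.2 × 10^-5 M.
The salt with the lower threshold [PO4^3-] precipitates first: Sr3(PO4)2.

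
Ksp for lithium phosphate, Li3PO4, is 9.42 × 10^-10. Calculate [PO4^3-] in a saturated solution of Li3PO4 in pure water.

Li3PO4(s) <=> 3 Li^+(aq) + PO4^3-(aq)
Ksp = [Li^+]^3[PO4^3-]
For each mole of Li3PO4 that dissolves: [Li^+] = 3s, [PO4^3-] = s.
Ksp = (3s)^3s = 27s^4
Solving, s = (9.42 × 10^-10/27)^(1/4) = 2.430 × 10^-3 M
[PO4^3-] = s = 2.43 × 10^-3 M

[PO4^3-] ≈ 2.43 × 10^-3 M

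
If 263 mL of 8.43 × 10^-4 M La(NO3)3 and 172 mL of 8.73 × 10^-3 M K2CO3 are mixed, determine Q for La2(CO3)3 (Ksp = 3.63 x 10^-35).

Q ≈ 1.07e-14

Total volume = 263 + 172 = 435 mL.
[La^3+] = 8.43 × 10^-4 × (263/435) = 5.097 × 10^-4 M
[CO3^2-] = 8.73 × 10^-3 × (172/435) = 3.452 x 10^-3 M
La2(CO3)3(s) <=> 2 La^3+(aq) + 3 CO3^2-(aq), so Q = [La^3+]^2[CO3^2-]^3
Q = (5.097 x 10^-4)^2(3.452 × 10^-3)^3 = 1.07 × 10^-14
Q > Ksp, so La2(CO3)3 will precipitate.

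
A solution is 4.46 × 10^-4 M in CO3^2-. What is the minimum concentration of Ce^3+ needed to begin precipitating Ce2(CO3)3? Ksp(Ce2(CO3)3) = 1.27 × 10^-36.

Ce2(CO3)3(s) ⇌ 2 Ce^3+(aq) + 3 CO3^2-(aq)
Ksp = [Ce^3+]^2[CO3^2-]^3
Precipitation begins when Q = Ksp. With [CO3^2-] = 4.46 × 10^-4 M:
1.27 × 10^-36 = (4.46 × 10^-4)^3 × [Ce^3+]^2
[Ce^3+] = (1.27 × 10^-36 / 8.872 × 10^-11)^(1/2) = 1.20 x 10^-13 M

[Ce^3+] ≈ 1.20 × 10^-13 M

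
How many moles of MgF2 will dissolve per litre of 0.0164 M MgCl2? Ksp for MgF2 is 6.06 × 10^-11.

s ≈ 3.04 × 10^-5 M

MgF2(s) <=> Mg^2+ + 2 F^-
Ksp = [Mg^2+][F^-]^2
If s mol/L dissolves here, [Mg^2+] = 0.0164 + s ≈ 0.0164, [F^-] = 2s (Ksp is small, so little additional dissolves).
Ksp ≈ 0.0164 × (2s)^2
s = 3.04 x 10^-5 M
Check: s = 3.0 × 10^-5 ≪ 0.0164, so the approximation is valid.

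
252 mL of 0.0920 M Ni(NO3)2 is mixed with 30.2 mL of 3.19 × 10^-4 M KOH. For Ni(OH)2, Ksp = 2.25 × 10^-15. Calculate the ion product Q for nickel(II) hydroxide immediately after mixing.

9.57 × 10^-11

Total volume = 252 + 30.2 = 282.2 mL.
[Ni^2+] = 9.20 × 10^-2 × (252/282.2) = 8.215 × 10^-2 M
[OH^-] = 3.19 × 10^-4 × (30.2/282.2) = 3.414 x 10^-5 M
Ni(OH)2(s) ⇌ Ni^2+ + 2 OH^-, so Q = [Ni^2+][OH^-]^2
Q = (8.215 × 10^-2)(3.414 x 10^-5)^2 = 9.57 × 10^-11
Q > Ksp, so Ni(OH)2 will precipitate.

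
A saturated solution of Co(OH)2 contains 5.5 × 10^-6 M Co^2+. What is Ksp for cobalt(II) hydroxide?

Co(OH)2(s) ⇌ Co^2+ + 2 OH^-
Stoichiometry gives [OH^-] = (2/1)[Co^2+] = 1.10 × 10^-5 M.
Ksp = [Co^2+][OH^-]^2
Ksp = 5.5 x 10^-6 × (1.10 × 10^-5)^2 = 6.7 × 10^-16

Ksp ≈ 6.7 × 10^-16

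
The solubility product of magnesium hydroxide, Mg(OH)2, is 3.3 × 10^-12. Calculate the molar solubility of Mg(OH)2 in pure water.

9.4 x 10^-5 M

Mg(OH)2(s) ⇌ Mg^2+(aq) + 2 OH^-(aq)
Ksp = [Mg^2+][OH^-]^2
Let s = molar solubility. Then [Mg^2+] = s and [OH^-] = 2s.
So Ksp = s × (2s)^2 = 4s^3
s^3 = 3.3 × 10^-12 / 4, so s = 9.4 × 10^-5 M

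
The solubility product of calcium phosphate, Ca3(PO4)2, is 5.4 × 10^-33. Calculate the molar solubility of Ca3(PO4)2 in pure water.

Ca3(PO4)2(s) <=> 3 Ca^2+ + 2 PO4^3-
Ksp = [Ca^2+]^3[PO4^3-]^2
For each mole of Ca3(PO4)2 that dissolves: [Ca^2+] = 3s, [PO4^3-] = 2s.
Ksp = (3s)^3(2s)^2 = 108s^5
Solving, s = (5.4 × 10^-33/108)^(1/5) = 1.4 × 10^-7 M

1.4e-7 M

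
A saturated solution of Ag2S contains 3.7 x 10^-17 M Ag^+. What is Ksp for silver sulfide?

Ksp = 2.5e-50

Ag2S(s) <=> 2 Ag^+ + S^2-
Stoichiometry gives [S^2-] = (1/2)[Ag^+] = 1.85 × 10^-17 M.
Ksp = [Ag^+]^2[S^2-]
Ksp = (3.7 × 10^-17)^2 × 1.85 × 10^-17 = 2.5 × 10^-50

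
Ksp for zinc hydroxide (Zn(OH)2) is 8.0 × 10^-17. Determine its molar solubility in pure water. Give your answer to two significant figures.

Zn(OH)2(s) ⇌ Zn^2+(aq) + 2 OH^-(aq)
Ksp = [Zn^2+][OH^-]^2
If s mol/L of Zn(OH)2 dissolves, [Zn^2+] = s and [OH^-] = 2s.
So Ksp = s × (2s)^2 = 4s^3
s^3 = 8.0 × 10^-17 / 4, so s = 2.7 x 10^-6 M

2.7 x 10^-6 M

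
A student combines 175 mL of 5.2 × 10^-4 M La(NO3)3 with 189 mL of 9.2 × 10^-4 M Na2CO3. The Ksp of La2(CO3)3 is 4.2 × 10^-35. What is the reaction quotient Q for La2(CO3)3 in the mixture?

Total volume = 175 + 189 = 364 mL.
[La^3+] = 5.2 × 10^-4 × (175/364) = 2.50 × 10^-4 M
[CO3^2-] = 9.2 x 10^-4 × (189/364) = 4.78 × 10^-4 M
La2(CO3)3(s) <=> 2 La^3+ + 3 CO3^2-, so Q = [La^3+]^2[CO3^2-]^3
Q = (2.50 × 10^-4)^2(4.78 x 10^-4)^3 = 6.8 × 10^-18
Q > Ksp, so La2(CO3)3 will precipitate.

Q ≈ 6.8 x 10^-18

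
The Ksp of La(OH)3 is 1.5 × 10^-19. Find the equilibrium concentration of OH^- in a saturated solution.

[OH^-] ≈ 2.6e-5 M

La(OH)3(s) ⇌ La^3+(aq) + 3 OH^-(aq)
Ksp = [La^3+][OH^-]^3
For each mole of La(OH)3 that dissolves: [La^3+] = s, [OH^-] = 3s.
So Ksp = s × (3s)^3 = 27s^4
s = (1.5 × 10^-19 / 27)^(1/4) = 8.63 x 10^-6 M
[OH^-] = 3s = 2.6 × 10^-5 M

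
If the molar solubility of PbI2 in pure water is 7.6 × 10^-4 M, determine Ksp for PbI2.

1.8 × 10^-9

PbI2(s) ⇌ Pb^2+(aq) + 2 I^-(aq)
For each mole of PbI2 that dissolves: [Pb^2+] = s, [I^-] = 2s.
Ksp = [Pb^2+][I^-]^2
Ksp = s(2s)^2 = 4s^3
Ksp = 4 × (7.6 x 10^-4)^3 = 1.8 × 10^-9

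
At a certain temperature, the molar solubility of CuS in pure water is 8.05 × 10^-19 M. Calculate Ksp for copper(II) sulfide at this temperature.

CuS(s) <=> Cu^2+ + S^2-
For each mole of CuS that dissolves: [Cu^2+] = s, [S^2-] = s.
Ksp = [Cu^2+][S^2-]
Ksp = s × s = s^2
With s = 8.05 × 10^-19: Ksp = 6.48 × 10^-37

Ksp ≈ 6.48 x 10^-37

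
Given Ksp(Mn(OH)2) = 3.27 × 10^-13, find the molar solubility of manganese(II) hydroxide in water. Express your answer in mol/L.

Mn(OH)2(s) <=> Mn^2+(aq) + 2 OH^-(aq)
Ksp = [Mn^2+][OH^-]^2
For each mole of Mn(OH)2 that dissolves: [Mn^2+] = s, [OH^-] = 2s.
Substituting: Ksp = s(2s)^2 = 4s^3
s = (3.27 × 10^-13 / 4)^(1/3) = 4.34 × 10^-5 M

s = 4.34e-5 M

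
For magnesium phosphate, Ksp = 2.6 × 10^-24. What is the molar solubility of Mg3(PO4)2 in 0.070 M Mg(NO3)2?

4.4e-11 M

Mg3(PO4)2(s) ⇌ 3 Mg^2+ + 2 PO4^3-
Ksp = [Mg^2+]^3[PO4^3-]^2
Let s = moles of Mg3(PO4)2 that dissolve per litre. [Mg^2+] = 0.070 + 3s ≈ 0.070, [PO4^3-] = 2s (since Mg^2+ from Mg(NO3)2 dominates).
Ksp ≈ (0.070)^3 × (2s)^2
s = 4.4 × 10^-11 M
Check: 3s = 1.3 × 10^-10 ≪ 0.070, so the approximation is valid.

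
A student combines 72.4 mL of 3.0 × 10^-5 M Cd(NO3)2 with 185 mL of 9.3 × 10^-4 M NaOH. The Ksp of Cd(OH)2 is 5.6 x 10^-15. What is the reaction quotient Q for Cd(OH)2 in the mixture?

Q = 3.8 × 10^-12

Total volume = 72.4 + 185 = 257.4 mL.
[Cd^2+] = 3.0 × 10^-5 × (72.4/257.4) = 8.44 × 10^-6 M
[OH^-] = 9.3 × 10^-4 × (185/257.4) = 6.68 × 10^-4 M
Cd(OH)2(s) ⇌ Cd^2+ + 2 OH^-, so Q = [Cd^2+][OH^-]^2
Q = (8.44 x 10^-6)(6.68 × 10^-4)^2 = 3.8 × 10^-12
Q > Ksp, so Cd(OH)2 will precipitate.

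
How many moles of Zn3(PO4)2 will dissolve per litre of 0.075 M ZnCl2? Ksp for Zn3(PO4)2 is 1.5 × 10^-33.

Zn3(PO4)2(s) ⇌ 3 Zn^2+ + 2 PO4^3-
Ksp = [Zn^2+]^3[PO4^3-]^2
If s mol/L dissolves here, [Zn^2+] = 0.075 + 3s ≈ 0.075, [PO4^3-] = 2s (since Zn^2+ from ZnCl2 dominates).
Ksp ≈ (0.075)^3 × (2s)^2
s = 9.4 × 10^-16 M
Check: 3s = 2.8 × 10^-15 ≪ 0.075, so the approximation is valid.

9.4e-16 M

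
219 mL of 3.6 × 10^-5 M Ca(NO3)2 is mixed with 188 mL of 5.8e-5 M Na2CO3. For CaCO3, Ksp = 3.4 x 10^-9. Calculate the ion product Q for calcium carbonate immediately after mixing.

Q ≈ 5.2e-10

Total volume = 219 + 188 = 407 mL.
[Ca^2+] = 3.6 × 10^-5 × (219/407) = 1.94 x 10^-5 M
[CO3^2-] = 5.8 x 10^-5 × (188/407) = 2.68 × 10^-5 M
CaCO3(s) ⇌ Ca^2+ + CO3^2-, so Q = [Ca^2+][CO3^2-]
Q = (1.94 × 10^-5)(2.68 x 10^-5) = 5.2 × 10^-10
Q < Ksp, so no precipitate of CaCO3 forms.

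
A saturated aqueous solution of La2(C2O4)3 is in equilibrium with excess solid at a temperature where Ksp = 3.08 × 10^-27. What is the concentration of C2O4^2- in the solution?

La2(C2O4)3(s) <=> 2 La^3+(aq) + 3 C2O4^2-(aq)
Ksp = [La^3+]^2[C2O4^2-]^3
For each mole of La2(C2O4)3 that dissolves: [La^3+] = 2s, [C2O4^2-] = 3s.
Ksp = (2s)^2(3s)^3 = 108s^5
Solving, s = (3.08 × 10^-27/108)^(1/5) = 1.954 × 10^-6 M
[C2O4^2-] = 3s = 5.86 × 10^-6 M

5.86 × 10^-6 M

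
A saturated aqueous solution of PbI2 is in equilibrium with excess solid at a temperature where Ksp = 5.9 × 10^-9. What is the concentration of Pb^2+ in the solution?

PbI2(s) ⇌ Pb^2+(aq) + 2 I^-(aq)
Ksp = [Pb^2+][I^-]^2
Let s = molar solubility. Then [Pb^2+] = s and [I^-] = 2s.
Ksp = s(2s)^2 = 4s^3
s = (5.9 × 10^-9 / 4)^(1/3) = 1.14 x 10^-3 M
[Pb^2+] = s = 1.1 × 10^-3 M

1.1e-3 M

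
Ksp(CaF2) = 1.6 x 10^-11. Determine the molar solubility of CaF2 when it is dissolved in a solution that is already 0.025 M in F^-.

CaF2(s) <=> Ca^2+(aq) + 2 F^-(aq)
Ksp = [Ca^2+][F^-]^2
Let s be the molar solubility in this solution. [Ca^2+] = s, [F^-] = 0.025 + 2s ≈ 0.025 (Ksp is small, so little additional dissolves).
Ksp ≈ s × (0.025)^2
s = 2.6 x 10^-8 M
Check: 2s = 5.1 × 10^-8 ≪ 0.025, so the approximation is valid.

2.6 × 10^-8 M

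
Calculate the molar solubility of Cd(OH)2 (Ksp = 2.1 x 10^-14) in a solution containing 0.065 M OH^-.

Cd(OH)2(s) ⇌ Cd^2+(aq) + 2 OH^-(aq)
Ksp = [Cd^2+][OH^-]^2
If s mol/L dissolves here, [Cd^2+] = s, [OH^-] = 0.065 + 2s ≈ 0.065 (Ksp is small, so little additional dissolves).
Ksp ≈ s × (0.065)^2
s = 5.0 × 10^-12 M
Check: 2s = 9.9 × 10^-12 ≪ 0.065, so the approximation is valid.

5.0 x 10^-12 M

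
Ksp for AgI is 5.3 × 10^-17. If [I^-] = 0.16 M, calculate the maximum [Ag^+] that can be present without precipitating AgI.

AgI(s) ⇌ Ag^+(aq) + I^-(aq)
Ksp = [Ag^+][I^-]
Precipitation begins when Q = Ksp. With [I^-] = 0.16 M:
5.3 × 10^-17 = (0.16) × [Ag^+]
[Ag^+] = (5.3 × 10^-17 / 1.6 x 10^-1) = 3.3 × 10^-16 M

[Ag^+] ≈ 3.3 x 10^-16 M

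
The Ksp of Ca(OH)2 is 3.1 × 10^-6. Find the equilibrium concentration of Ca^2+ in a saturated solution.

[Ca^2+] = 9.2 × 10^-3 M

Ca(OH)2(s) ⇌ Ca^2+(aq) + 2 OH^-(aq)
Ksp = [Ca^2+][OH^-]^2
Let s = molar solubility. Then [Ca^2+] = s and [OH^-] = 2s.
So Ksp = s × (2s)^2 = 4s^3
s^3 = 3.1 × 10^-6 / 4, so s = 9.19 x 10^-3 M
[Ca^2+] = s = 9.2 × 10^-3 M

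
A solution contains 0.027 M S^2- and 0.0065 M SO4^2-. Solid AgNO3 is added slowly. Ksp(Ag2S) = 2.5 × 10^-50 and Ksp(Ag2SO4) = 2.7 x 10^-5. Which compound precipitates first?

Ag2S

Precipitation of each salt starts when its ion product equals its Ksp.
For Ag2S: 2.5 × 10^-50 = 0.027 × [Ag^+]^2  ⇒  [Ag^+] = 9.6 × 10^-25 M.
For Ag2SO4: 2.7 x 10^-5 = 0.0065 × [Ag^+]^2  ⇒  [Ag^+] = 6.4 × 10^-2 M.
The salt with the lower threshold [Ag^+] precipitates first: Ag2S.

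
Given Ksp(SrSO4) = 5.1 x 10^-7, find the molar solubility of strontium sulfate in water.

s ≈ 7.1 x 10^-4 M

SrSO4(s) ⇌ Sr^2+ + SO4^2-
Ksp = [Sr^2+][SO4^2-]
If s mol/L of SrSO4 dissolves, [Sr^2+] = s and [SO4^2-] = s.
Ksp = s^2
s = (5.1 x 10^-7)^(1/2) = 7.1 x 10^-4 M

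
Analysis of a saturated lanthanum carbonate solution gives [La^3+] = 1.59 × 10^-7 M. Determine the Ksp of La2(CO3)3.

La2(CO3)3(s) ⇌ 2 La^3+ + 3 CO3^2-
Stoichiometry gives [CO3^2-] = (3/2)[La^3+] = 2.385 × 10^-7 M.
Ksp = [La^3+]^2[CO3^2-]^3
Ksp = (1.59 × 10^-7)^2 × (2.385 x 10^-7)^3 = 3.43 × 10^-34

Ksp ≈ 3.43e-34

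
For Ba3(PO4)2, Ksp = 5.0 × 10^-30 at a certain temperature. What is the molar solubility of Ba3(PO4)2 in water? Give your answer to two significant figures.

Ba3(PO4)2(s) ⇌ 3 Ba^2+ + 2 PO4^3-
Ksp = [Ba^2+]^3[PO4^3-]^2
Let s = molar solubility. Then [Ba^2+] = 3s and [PO4^3-] = 2s.
So Ksp = (3s)^3 × (2s)^2 = 108s^5
s^5 = 5.0 × 10^-30 / 108, so s = 5.4 × 10^-7 M

5.4 x 10^-7 M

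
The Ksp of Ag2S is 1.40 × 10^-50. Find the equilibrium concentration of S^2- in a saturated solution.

Ag2S(s) ⇌ 2 Ag^+(aq) + S^2-(aq)
Ksp = [Ag^+]^2[S^2-]
For each mole of Ag2S that dissolves: [Ag^+] = 2s, [S^2-] = s.
Ksp = (2s)^2s = 4s^3
Solving, s = (1.40 × 10^-50/4)^(1/3) = 1.518 × 10^-17 M
[S^2-] = s = 1.52 x 10^-17 M

1.52 × 10^-17 M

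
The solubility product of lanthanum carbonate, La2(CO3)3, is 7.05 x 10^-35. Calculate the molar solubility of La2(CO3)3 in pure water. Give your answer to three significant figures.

La2(CO3)3(s) ⇌ 2 La^3+ + 3 CO3^2-
Ksp = [La^3+]^2[CO3^2-]^3
Let s = molar solubility. Then [La^3+] = 2s and [CO3^2-] = 3s.
Substituting: Ksp = (2s)^2(3s)^3 = 108s^5
s = (7.05 x 10^-35 / 108)^(1/5) = 5.79 × 10^-8 M

s ≈ 5.79 × 10^-8 M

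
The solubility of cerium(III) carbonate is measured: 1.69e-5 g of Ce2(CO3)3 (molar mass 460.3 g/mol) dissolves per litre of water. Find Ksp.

Molar solubility s = (1.69 x 10^-5 g/L) / (460.3 g/mol) = 3.672 x 10^-8 M.
Ce2(CO3)3(s) <=> 2 Ce^3+(aq) + 3 CO3^2-(aq)
With molar solubility s: [Ce^3+] = 2s, [CO3^2-] = 3s.
Ksp = [Ce^3+]^2[CO3^2-]^3
So Ksp = (2s)^2 × (3s)^3 = 108s^5
Ksp = 108 × (3.672 x 10^-8)^5 = 7.21 × 10^-36

Ksp = 7.21 × 10^-36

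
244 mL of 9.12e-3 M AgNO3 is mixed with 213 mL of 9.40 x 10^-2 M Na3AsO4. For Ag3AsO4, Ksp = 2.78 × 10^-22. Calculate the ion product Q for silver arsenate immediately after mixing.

Q = 5.06 x 10^-9

Total volume = 244 + 213 = 457 mL.
[Ag^+] = 9.12 x 10^-3 × (244/457) = 4.869 × 10^-3 M
[AsO4^3-] = 9.40 × 10^-2 × (213/457) = 4.381 × 10^-2 M
Ag3AsO4(s) ⇌ 3 Ag^+ + AsO4^3-, so Q = [Ag^+]^3[AsO4^3-]
Q = (4.869 × 10^-3)^3(4.381 x 10^-2) = 5.06 × 10^-9
Q > Ksp, so Ag3AsO4 will precipitate.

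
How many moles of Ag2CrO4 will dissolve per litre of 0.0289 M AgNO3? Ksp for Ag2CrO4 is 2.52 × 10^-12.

Ag2CrO4(s) ⇌ 2 Ag^+(aq) + CrO4^2-(aq)
Ksp = [Ag^+]^2[CrO4^2-]
Let s = moles of Ag2CrO4 that dissolve per litre. [Ag^+] = 0.0289 + 2s ≈ 0.0289, [CrO4^2-] = s (common-ion effect: Ag^+ is already 0.0289 M).
Ksp ≈ (0.0289)^2 × s
s = 3.02 × 10^-9 M
Check: 2s = 6.0 × 10^-9 ≪ 0.0289, so the approximation is valid.

3.02e-9 M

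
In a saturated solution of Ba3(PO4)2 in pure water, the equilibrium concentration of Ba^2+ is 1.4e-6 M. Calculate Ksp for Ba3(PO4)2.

Ksp ≈ 2.4 x 10^-30

Ba3(PO4)2(s) ⇌ 3 Ba^2+(aq) + 2 PO4^3-(aq)
Stoichiometry gives [PO4^3-] = (2/3)[Ba^2+] = 9.33 × 10^-7 M.
Ksp = [Ba^2+]^3[PO4^3-]^2
Ksp = (1.4 x 10^-6)^3 × (9.33 × 10^-7)^2 = 2.4 × 10^-30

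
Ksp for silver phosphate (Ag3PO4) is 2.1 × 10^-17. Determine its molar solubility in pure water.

Ag3PO4(s) ⇌ 3 Ag^+ + PO4^3-
Ksp = [Ag^+]^3[PO4^3-]
Let s = molar solubility. Then [Ag^+] = 3s and [PO4^3-] = s.
Ksp = (3s)^3s = 27s^4
s^4 = 2.1 × 10^-17 / 27, so s = 3.0 × 10^-5 M

3.0 x 10^-5 M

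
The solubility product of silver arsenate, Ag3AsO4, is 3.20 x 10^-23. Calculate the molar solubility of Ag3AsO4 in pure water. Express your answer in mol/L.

s = 1.04 x 10^-6 M

Ag3AsO4(s) <=> 3 Ag^+ + AsO4^3-
Ksp = [Ag^+]^3[AsO4^3-]
Let s = molar solubility. Then [Ag^+] = 3s and [AsO4^3-] = s.
Substituting: Ksp = (3s)^3s = 27s^4
s^4 = 3.20 x 10^-23 / 27, so s = 1.04 × 10^-6 M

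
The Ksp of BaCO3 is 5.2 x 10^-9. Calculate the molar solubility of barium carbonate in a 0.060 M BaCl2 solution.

BaCO3(s) ⇌ Ba^2+ + CO3^2-
Ksp = [Ba^2+][CO3^2-]
Let s be the molar solubility in this solution. [Ba^2+] = 0.060 + s ≈ 0.060, [CO3^2-] = s (common-ion effect: Ba^2+ is already 0.060 M).
Ksp ≈ 0.060 × s
s = 8.7 x 10^-8 M
Check: s = 8.7 x 10^-8 ≪ 0.060, so the approximation is valid.

s = 8.7 × 10^-8 M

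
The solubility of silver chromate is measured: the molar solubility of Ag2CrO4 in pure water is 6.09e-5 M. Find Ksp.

Ksp ≈ 9.03 × 10^-13

Ag2CrO4(s) ⇌ 2 Ag^+(aq) + CrO4^2-(aq)
If s mol/L of Ag2CrO4 dissolves, [Ag^+] = 2s and [CrO4^2-] = s.
Ksp = [Ag^+]^2[CrO4^2-]
So Ksp = (2s)^2 × s = 4s^3
Ksp = 4 × (6.09 × 10^-5)^3 = 9.03 × 10^-13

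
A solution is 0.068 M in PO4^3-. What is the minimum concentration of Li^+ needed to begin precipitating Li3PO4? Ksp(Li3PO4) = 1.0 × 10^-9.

2.4 × 10^-3 M

Li3PO4(s) ⇌ 3 Li^+ + PO4^3-
Ksp = [Li^+]^3[PO4^3-]
Precipitation begins when Q = Ksp. With [PO4^3-] = 0.068 M:
1.0 × 10^-9 = (0.068) × [Li^+]^3
[Li^+] = (1.0 × 10^-9 / 6.8 x 10^-2)^(1/3) = 2.4 × 10^-3 M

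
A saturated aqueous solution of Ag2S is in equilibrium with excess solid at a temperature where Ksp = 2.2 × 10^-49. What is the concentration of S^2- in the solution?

3.8e-17 M

Ag2S(s) ⇌ 2 Ag^+ + S^2-
Ksp = [Ag^+]^2[S^2-]
Let s = molar solubility. Then [Ag^+] = 2s and [S^2-] = s.
So Ksp = (2s)^2 × s = 4s^3
Solving, s = (2.2 × 10^-49/4)^(1/3) = 3.80 × 10^-17 M
[S^2-] = s = 3.8 × 10^-17 M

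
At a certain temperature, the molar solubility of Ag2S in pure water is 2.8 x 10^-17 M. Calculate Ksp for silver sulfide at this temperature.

Ag2S(s) ⇌ 2 Ag^+(aq) + S^2-(aq)
With molar solubility s: [Ag^+] = 2s, [S^2-] = s.
Ksp = [Ag^+]^2[S^2-]
Ksp = (2s)^2s = 4s^3
With s = 2.8 × 10^-17: Ksp = 8.8 × 10^-50

Ksp ≈ 8.8e-50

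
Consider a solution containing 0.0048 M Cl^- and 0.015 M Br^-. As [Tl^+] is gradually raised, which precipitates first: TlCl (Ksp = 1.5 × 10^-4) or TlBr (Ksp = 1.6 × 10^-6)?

Each salt begins to precipitate when Q = Ksp, i.e. when [Tl^+] reaches its threshold.
For TlCl: 1.5 × 10^-4 = 0.0048 × [Tl^+]  ⇒  [Tl^+] = 3.1 x 10^-2 M.
For TlBr: 1.6 × 10^-6 = 0.015 × [Tl^+]  ⇒  [Tl^+] = 1.1 × 10^-4 M.
The salt with the lower threshold [Tl^+] precipitates first: TlBr.

TlBr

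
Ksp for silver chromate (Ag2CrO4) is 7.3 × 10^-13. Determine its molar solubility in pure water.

s = 5.7 × 10^-5 M

Ag2CrO4(s) ⇌ 2 Ag^+(aq) + CrO4^2-(aq)
Ksp = [Ag^+]^2[CrO4^2-]
If s mol/L of Ag2CrO4 dissolves, [Ag^+] = 2s and [CrO4^2-] = s.
Ksp = (2s)^2s = 4s^3
Solving, s = (7.3 × 10^-13/4)^(1/3) = 5.7 × 10^-5 M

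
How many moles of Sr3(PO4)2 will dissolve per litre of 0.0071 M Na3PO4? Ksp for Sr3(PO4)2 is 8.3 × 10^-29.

Sr3(PO4)2(s) <=> 3 Sr^2+(aq) + 2 PO4^3-(aq)
Ksp = [Sr^2+]^3[PO4^3-]^2
Let s be the molar solubility in this solution. [Sr^2+] = 3s, [PO4^3-] = 0.0071 + 2s ≈ 0.0071 (Ksp is small, so little additional dissolves).
Ksp ≈ (3s)^3 × (0.0071)^2
s = 3.9 x 10^-9 M
Check: 2s = 7.9 x 10^-9 ≪ 0.0071, so the approximation is valid.

3.9 x 10^-9 M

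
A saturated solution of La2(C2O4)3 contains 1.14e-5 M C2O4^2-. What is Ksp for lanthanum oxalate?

La2(C2O4)3(s) ⇌ 2 La^3+ + 3 C2O4^2-
Stoichiometry gives [La^3+] = (2/3)[C2O4^2-] = 7.600 × 10^-6 M.
Ksp = [La^3+]^2[C2O4^2-]^3
Ksp = (7.600 × 10^-6)^2 × (1.14 × 10^-5)^3 = 8.56 x 10^-26

Ksp ≈ 8.56 x 10^-26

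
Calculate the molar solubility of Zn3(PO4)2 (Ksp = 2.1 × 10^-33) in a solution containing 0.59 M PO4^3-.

6.1e-12 M

Zn3(PO4)2(s) <=> 3 Zn^2+ + 2 PO4^3-
Ksp = [Zn^2+]^3[PO4^3-]^2
Let s be the molar solubility in this solution. [Zn^2+] = 3s, [PO4^3-] = 0.59 + 2s ≈ 0.59 (common-ion effect: PO4^3- is already 0.59 M).
Ksp ≈ (3s)^3 × (0.59)^2
s = 6.1 × 10^-12 M
Check: 2s = 1.2 × 10^-11 ≪ 0.59, so the approximation is valid.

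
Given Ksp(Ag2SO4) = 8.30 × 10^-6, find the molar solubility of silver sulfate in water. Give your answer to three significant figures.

Ag2SO4(s) <=> 2 Ag^+ + SO4^2-
Ksp = [Ag^+]^2[SO4^2-]
For each mole of Ag2SO4 that dissolves: [Ag^+] = 2s, [SO4^2-] = s.
Ksp = (2s)^2s = 4s^3
Solving, s = (8.30 × 10^-6/4)^(1/3) = 1.28 × 10^-2 M

s ≈ 1.28e-2 M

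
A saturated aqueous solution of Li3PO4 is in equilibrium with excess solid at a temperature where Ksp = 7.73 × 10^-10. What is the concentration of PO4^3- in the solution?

Li3PO4(s) ⇌ 3 Li^+ + PO4^3-
Ksp = [Li^+]^3[PO4^3-]
For each mole of Li3PO4 that dissolves: [Li^+] = 3s, [PO4^3-] = s.
Substituting: Ksp = (3s)^3s = 27s^4
Solving, s = (7.73 × 10^-10/27)^(1/4) = 2.313 × 10^-3 M
[PO4^3-] = s = 2.31 × 10^-3 M

[PO4^3-] ≈ 2.31e-3 M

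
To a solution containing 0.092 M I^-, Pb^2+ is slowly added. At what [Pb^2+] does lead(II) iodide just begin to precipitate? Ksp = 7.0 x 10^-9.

[Pb^2+] ≈ 8.3e-7 M

PbI2(s) <=> Pb^2+(aq) + 2 I^-(aq)
Ksp = [Pb^2+][I^-]^2
Precipitation begins when Q = Ksp. With [I^-] = 0.092 M:
7.0 x 10^-9 = (0.092)^2 × [Pb^2+]
[Pb^2+] = (7.0 x 10^-9 / 8.46 × 10^-3) = 8.3 × 10^-7 M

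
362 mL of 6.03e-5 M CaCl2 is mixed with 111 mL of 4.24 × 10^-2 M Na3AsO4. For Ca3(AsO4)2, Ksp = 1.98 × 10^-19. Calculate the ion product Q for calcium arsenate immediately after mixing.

Total volume = 362 + 111 = 473 mL.
[Ca^2+] = 6.03 x 10^-5 × (362/473) = 4.615 × 10^-5 M
[AsO4^3-] = 4.24 × 10^-2 × (111/473) = 9.950 × 10^-3 M
Ca3(AsO4)2(s) ⇌ 3 Ca^2+ + 2 AsO4^3-, so Q = [Ca^2+]^3[AsO4^3-]^2
Q = (4.615 × 10^-5)^3(9.950 × 10^-3)^2 = 9.73 × 10^-18
Q > Ksp, so Ca3(AsO4)2 will precipitate.

Q ≈ 9.73 x 10^-18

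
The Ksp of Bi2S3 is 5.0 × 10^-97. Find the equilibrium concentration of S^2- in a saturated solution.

[S^2-] ≈ 6.5e-20 M

Bi2S3(s) ⇌ 2 Bi^3+(aq) + 3 S^2-(aq)
Ksp = [Bi^3+]^2[S^2-]^3
With molar solubility s: [Bi^3+] = 2s, [S^2-] = 3s.
Substituting: Ksp = (2s)^2(3s)^3 = 108s^5
Solving, s = (5.0 × 10^-97/108)^(1/5) = 2.15 × 10^-20 M
[S^2-] = 3s = 6.5 × 10^-20 M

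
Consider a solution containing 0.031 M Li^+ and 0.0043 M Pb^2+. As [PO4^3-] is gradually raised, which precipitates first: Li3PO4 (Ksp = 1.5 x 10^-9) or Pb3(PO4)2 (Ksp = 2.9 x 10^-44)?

Each salt begins to precipitate when Q = Ksp, i.e. when [PO4^3-] reaches its threshold.
For Li3PO4: 1.5 x 10^-9 = (0.031)^3 × [PO4^3-]  ⇒  [PO4^3-] = 5.0 x 10^-5 M.
For Pb3(PO4)2: 2.9 x 10^-44 = (0.0043)^3 × [PO4^3-]^2  ⇒  [PO4^3-] = 6.0 × 10^-19 M.
The salt with the lower threshold [PO4^3-] precipitates first: Pb3(PO4)2.

Pb3(PO4)2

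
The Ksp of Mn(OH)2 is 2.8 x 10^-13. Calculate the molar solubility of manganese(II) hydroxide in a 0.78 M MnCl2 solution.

Mn(OH)2(s) ⇌ Mn^2+ + 2 OH^-
Ksp = [Mn^2+][OH^-]^2
If s mol/L dissolves here, [Mn^2+] = 0.78 + s ≈ 0.78, [OH^-] = 2s (common-ion effect: Mn^2+ is already 0.78 M).
Ksp ≈ 0.78 × (2s)^2
s = 3.0 x 10^-7 M
Check: s = 3.0 x 10^-7 ≪ 0.78, so the approximation is valid.

s ≈ 3.0e-7 M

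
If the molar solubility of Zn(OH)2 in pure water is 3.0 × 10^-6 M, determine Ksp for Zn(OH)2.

Zn(OH)2(s) ⇌ Zn^2+(aq) + 2 OH^-(aq)
With molar solubility s: [Zn^2+] = s, [OH^-] = 2s.
Ksp = [Zn^2+][OH^-]^2
So Ksp = s × (2s)^2 = 4s^3
With s = 3.0 x 10^-6: Ksp = 1.1 × 10^-16

Ksp ≈ 1.1 × 10^-16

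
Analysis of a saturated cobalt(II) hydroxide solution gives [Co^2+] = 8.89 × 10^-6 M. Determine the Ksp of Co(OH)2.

Co(OH)2(s) ⇌ Co^2+ + 2 OH^-
Stoichiometry gives [OH^-] = (2/1)[Co^2+] = 1.778 × 10^-5 M.
Ksp = [Co^2+][OH^-]^2
Ksp = 8.89 x 10^-6 × (1.778 × 10^-5)^2 = 2.81 × 10^-15

2.81 x 10^-15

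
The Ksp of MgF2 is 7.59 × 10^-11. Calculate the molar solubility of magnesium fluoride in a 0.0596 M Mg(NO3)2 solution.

s ≈ 1.78 x 10^-5 M

MgF2(s) ⇌ Mg^2+ + 2 F^-
Ksp = [Mg^2+][F^-]^2
Let s = moles of MgF2 that dissolve per litre. [Mg^2+] = 0.0596 + s ≈ 0.0596, [F^-] = 2s (common-ion effect: Mg^2+ is already 0.0596 M).
Ksp ≈ 0.0596 × (2s)^2
s = 1.78 × 10^-5 M
Check: s = 1.8 × 10^-5 ≪ 0.0596, so the approximation is valid.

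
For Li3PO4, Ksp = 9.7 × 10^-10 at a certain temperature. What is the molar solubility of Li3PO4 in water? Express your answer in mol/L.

2.4 x 10^-3 M

Li3PO4(s) <=> 3 Li^+ + PO4^3-
Ksp = [Li^+]^3[PO4^3-]
Let s = molar solubility. Then [Li^+] = 3s and [PO4^3-] = s.
Ksp = (3s)^3s = 27s^4
s^4 = 9.7 × 10^-10 / 27, so s = 2.4 × 10^-3 M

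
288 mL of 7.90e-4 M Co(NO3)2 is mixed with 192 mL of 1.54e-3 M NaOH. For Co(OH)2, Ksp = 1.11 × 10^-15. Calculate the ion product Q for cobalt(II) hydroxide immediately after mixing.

Total volume = 288 + 192 = 480 mL.
[Co^2+] = 7.90 x 10^-4 × (288/480) = 4.740 x 10^-4 M
[OH^-] = 1.54 x 10^-3 × (192/480) = 6.160 × 10^-4 M
Co(OH)2(s) <=> Co^2+(aq) + 2 OH^-(aq), so Q = [Co^2+][OH^-]^2
Q = (4.740 × 10^-4)(6.160 × 10^-4)^2 = 1.80 x 10^-10
Q > Ksp, so Co(OH)2 will precipitate.

1.80e-10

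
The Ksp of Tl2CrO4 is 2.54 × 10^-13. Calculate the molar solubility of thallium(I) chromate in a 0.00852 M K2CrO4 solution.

Tl2CrO4(s) ⇌ 2 Tl^+(aq) + CrO4^2-(aq)
Ksp = [Tl^+]^2[CrO4^2-]
Let s = moles of Tl2CrO4 that dissolve per litre. [Tl^+] = 2s, [CrO4^2-] = 0.00852 + s ≈ 0.00852 (common-ion effect: CrO4^2- is already 0.00852 M).
Ksp ≈ (2s)^2 × 0.00852
s = 2.73 x 10^-6 M
Check: s = 2.7 × 10^-6 ≪ 0.00852, so the approximation is valid.

2.73 × 10^-6 M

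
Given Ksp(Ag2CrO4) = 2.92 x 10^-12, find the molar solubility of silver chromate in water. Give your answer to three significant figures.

s ≈ 9.00 × 10^-5 M

Ag2CrO4(s) ⇌ 2 Ag^+ + CrO4^2-
Ksp = [Ag^+]^2[CrO4^2-]
Let s = molar solubility. Then [Ag^+] = 2s and [CrO4^2-] = s.
So Ksp = (2s)^2 × s = 4s^3
Solving, s = (2.92 x 10^-12/4)^(1/3) = 9.00 × 10^-5 M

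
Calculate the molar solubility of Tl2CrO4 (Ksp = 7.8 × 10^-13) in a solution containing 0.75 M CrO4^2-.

s ≈ 5.1e-7 M

Tl2CrO4(s) <=> 2 Tl^+(aq) + CrO4^2-(aq)
Ksp = [Tl^+]^2[CrO4^2-]
If s mol/L dissolves here, [Tl^+] = 2s, [CrO4^2-] = 0.75 + s ≈ 0.75 (since the CrO4^2- already present dominates).
Ksp ≈ (2s)^2 × 0.75
s = 5.1 × 10^-7 M
Check: s = 5.1 x 10^-7 ≪ 0.75, so the approximation is valid.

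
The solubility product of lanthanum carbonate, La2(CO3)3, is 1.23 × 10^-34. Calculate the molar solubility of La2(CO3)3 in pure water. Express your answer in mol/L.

La2(CO3)3(s) <=> 2 La^3+ + 3 CO3^2-
Ksp = [La^3+]^2[CO3^2-]^3
If s mol/L of La2(CO3)3 dissolves, [La^3+] = 2s and [CO3^2-] = 3s.
Substituting: Ksp = (2s)^2(3s)^3 = 108s^5
Solving, s = (1.23 × 10^-34/108)^(1/5) = 6.48 x 10^-8 M

6.48 × 10^-8 M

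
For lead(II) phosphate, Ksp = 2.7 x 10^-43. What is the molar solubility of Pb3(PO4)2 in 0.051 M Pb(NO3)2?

s ≈ 2.3 × 10^-20 M

Pb3(PO4)2(s) <=> 3 Pb^2+ + 2 PO4^3-
Ksp = [Pb^2+]^3[PO4^3-]^2
If s mol/L dissolves here, [Pb^2+] = 0.051 + 3s ≈ 0.051, [PO4^3-] = 2s (since Pb^2+ from Pb(NO3)2 dominates).
Ksp ≈ (0.051)^3 × (2s)^2
s = 2.3 x 10^-20 M
Check: 3s = 6.8 x 10^-20 ≪ 0.051, so the approximation is valid.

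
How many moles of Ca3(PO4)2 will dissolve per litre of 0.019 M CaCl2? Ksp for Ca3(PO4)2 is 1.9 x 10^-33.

Ca3(PO4)2(s) ⇌ 3 Ca^2+ + 2 PO4^3-
Ksp = [Ca^2+]^3[PO4^3-]^2
Let s be the molar solubility in this solution. [Ca^2+] = 0.019 + 3s ≈ 0.019, [PO4^3-] = 2s (Ksp is small, so little additional dissolves).
Ksp ≈ (0.019)^3 × (2s)^2
s = 8.3 x 10^-15 M
Check: 3s = 2.5 x 10^-14 ≪ 0.019, so the approximation is valid.

s = 8.3 x 10^-15 M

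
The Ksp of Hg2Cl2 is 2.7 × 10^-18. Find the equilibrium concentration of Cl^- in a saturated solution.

[Cl^-] = 1.8 × 10^-6 M

Hg2Cl2(s) ⇌ Hg2^2+(aq) + 2 Cl^-(aq)
Ksp = [Hg2^2+][Cl^-]^2
For each mole of Hg2Cl2 that dissolves: [Hg2^2+] = s, [Cl^-] = 2s.
Substituting: Ksp = s(2s)^2 = 4s^3
s = (2.7 × 10^-18 / 4)^(1/3) = 8.77 x 10^-7 M
[Cl^-] = 2s = 1.8 × 10^-6 M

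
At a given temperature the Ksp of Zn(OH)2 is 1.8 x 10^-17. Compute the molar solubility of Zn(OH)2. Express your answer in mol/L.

s ≈ 1.7 x 10^-6 M

Zn(OH)2(s) ⇌ Zn^2+ + 2 OH^-
Ksp = [Zn^2+][OH^-]^2
With molar solubility s: [Zn^2+] = s, [OH^-] = 2s.
So Ksp = s × (2s)^2 = 4s^3
Solving, s = (1.8 x 10^-17/4)^(1/3) = 1.7 x 10^-6 M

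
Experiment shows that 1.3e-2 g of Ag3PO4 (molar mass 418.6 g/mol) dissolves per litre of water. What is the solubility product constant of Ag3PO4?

Molar solubility s = (1.3 × 10^-2 g/L) / (418.6 g/mol) = 3.11 x 10^-5 M.
Ag3PO4(s) ⇌ 3 Ag^+ + PO4^3-
Let s = molar solubility. Then [Ag^+] = 3s and [PO4^3-] = s.
Ksp = [Ag^+]^3[PO4^3-]
Ksp = (3s)^3s = 27s^4
With s = 3.11 x 10^-5: Ksp = 2.5 × 10^-17

Ksp ≈ 2.5 × 10^-17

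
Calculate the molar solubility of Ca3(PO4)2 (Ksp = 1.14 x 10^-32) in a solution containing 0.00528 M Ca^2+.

s = 1.39e-13 M

Ca3(PO4)2(s) ⇌ 3 Ca^2+ + 2 PO4^3-
Ksp = [Ca^2+]^3[PO4^3-]^2
If s mol/L dissolves here, [Ca^2+] = 0.00528 + 3s ≈ 0.00528, [PO4^3-] = 2s (since the Ca^2+ already present dominates).
Ksp ≈ (0.00528)^3 × (2s)^2
s = 1.39 x 10^-13 M
Check: 3s = 4.2 x 10^-13 ≪ 0.00528, so the approximation is valid.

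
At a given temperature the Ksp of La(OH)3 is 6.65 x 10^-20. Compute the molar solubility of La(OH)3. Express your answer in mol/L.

7.04 × 10^-6 M

La(OH)3(s) ⇌ La^3+ + 3 OH^-
Ksp = [La^3+][OH^-]^3
Let s = molar solubility. Then [La^3+] = s and [OH^-] = 3s.
Substituting: Ksp = s(3s)^3 = 27s^4
s^4 = 6.65 x 10^-20 / 27, so s = 7.04 × 10^-6 M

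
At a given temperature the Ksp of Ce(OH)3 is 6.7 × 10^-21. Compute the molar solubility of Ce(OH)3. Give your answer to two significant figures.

s = 4.0e-6 M

Ce(OH)3(s) ⇌ Ce^3+(aq) + 3 OH^-(aq)
Ksp = [Ce^3+][OH^-]^3
If s mol/L of Ce(OH)3 dissolves, [Ce^3+] = s and [OH^-] = 3s.
Ksp = s(3s)^3 = 27s^4
s = (6.7 × 10^-21 / 27)^(1/4) = 4.0 x 10^-6 M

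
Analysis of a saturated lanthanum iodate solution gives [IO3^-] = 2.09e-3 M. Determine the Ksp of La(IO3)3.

Ksp = 6.36 × 10^-12

La(IO3)3(s) ⇌ La^3+ + 3 IO3^-
Stoichiometry gives [La^3+] = (1/3)[IO3^-] = 6.967 × 10^-4 M.
Ksp = [La^3+][IO3^-]^3
Ksp = 6.967 x 10^-4 × (2.09 × 10^-3)^3 = 6.36 × 10^-12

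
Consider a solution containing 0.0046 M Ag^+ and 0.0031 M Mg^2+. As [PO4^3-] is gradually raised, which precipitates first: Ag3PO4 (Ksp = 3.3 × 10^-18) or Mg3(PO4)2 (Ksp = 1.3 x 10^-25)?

Precipitation of each salt starts when its ion product equals its Ksp.
For Ag3PO4: 3.3 × 10^-18 = (0.0046)^3 × [PO4^3-]  ⇒  [PO4^3-] = 3.4 × 10^-11 M.
For Mg3(PO4)2: 1.3 x 10^-25 = (0.0031)^3 × [PO4^3-]^2  ⇒  [PO4^3-] = 2.1 × 10^-9 M.
The salt with the lower threshold [PO4^3-] precipitates first: Ag3PO4.

Ag3PO4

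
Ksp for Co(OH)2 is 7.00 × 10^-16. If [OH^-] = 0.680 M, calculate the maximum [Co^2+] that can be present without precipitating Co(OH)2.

[Co^2+] = 1.51e-15 M

Co(OH)2(s) <=> Co^2+ + 2 OH^-
Ksp = [Co^2+][OH^-]^2
Precipitation begins when Q = Ksp. With [OH^-] = 0.680 M:
7.00 × 10^-16 = (0.680)^2 × [Co^2+]
[Co^2+] = (7.00 × 10^-16 / 4.624 x 10^-1) = 1.51 x 10^-15 M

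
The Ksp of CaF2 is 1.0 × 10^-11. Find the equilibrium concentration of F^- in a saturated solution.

[F^-] = 2.7 x 10^-4 M

CaF2(s) ⇌ Ca^2+ + 2 F^-
Ksp = [Ca^2+][F^-]^2
Let s = molar solubility. Then [Ca^2+] = s and [F^-] = 2s.
Substituting: Ksp = s(2s)^2 = 4s^3
Solving, s = (1.0 × 10^-11/4)^(1/3) = 1.36 x 10^-4 M
[F^-] = 2s = 2.7 × 10^-4 M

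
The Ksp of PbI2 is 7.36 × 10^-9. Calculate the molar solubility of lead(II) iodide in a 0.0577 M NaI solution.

s = 2.21 × 10^-6 M

PbI2(s) ⇌ Pb^2+(aq) + 2 I^-(aq)
Ksp = [Pb^2+][I^-]^2
Let s = moles of PbI2 that dissolve per litre. [Pb^2+] = s, [I^-] = 0.0577 + 2s ≈ 0.0577 (common-ion effect: I^- is already 0.0577 M).
Ksp ≈ s × (0.0577)^2
s = 2.21 × 10^-6 M
Check: 2s = 4.4 × 10^-6 ≪ 0.0577, so the approximation is valid.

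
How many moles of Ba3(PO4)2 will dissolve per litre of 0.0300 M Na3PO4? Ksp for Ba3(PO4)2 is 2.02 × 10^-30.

Ba3(PO4)2(s) ⇌ 3 Ba^2+(aq) + 2 PO4^3-(aq)
Ksp = [Ba^2+]^3[PO4^3-]^2
Let s be the molar solubility in this solution. [Ba^2+] = 3s, [PO4^3-] = 0.0300 + 2s ≈ 0.0300 (since PO4^3- from Na3PO4 dominates).
Ksp ≈ (3s)^3 × (0.0300)^2
s = 4.36 × 10^-10 M
Check: 2s = 8.7 x 10^-10 ≪ 0.0300, so the approximation is valid.

s = 4.36e-10 M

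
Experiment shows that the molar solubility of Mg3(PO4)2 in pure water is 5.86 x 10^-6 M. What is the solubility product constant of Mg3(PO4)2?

7.46 × 10^-25

Mg3(PO4)2(s) ⇌ 3 Mg^2+(aq) + 2 PO4^3-(aq)
If s mol/L of Mg3(PO4)2 dissolves, [Mg^2+] = 3s and [PO4^3-] = 2s.
Ksp = [Mg^2+]^3[PO4^3-]^2
Ksp = (3s)^3(2s)^2 = 108s^5
Ksp = 108 × (5.86 x 10^-6)^5 = 7.46 × 10^-25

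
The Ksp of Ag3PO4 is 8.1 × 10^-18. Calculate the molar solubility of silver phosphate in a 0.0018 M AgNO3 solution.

s = 1.4 x 10^-9 M

Ag3PO4(s) ⇌ 3 Ag^+(aq) + PO4^3-(aq)
Ksp = [Ag^+]^3[PO4^3-]
Let s = moles of Ag3PO4 that dissolve per litre. [Ag^+] = 0.0018 + 3s ≈ 0.0018, [PO4^3-] = s (common-ion effect: Ag^+ is already 0.0018 M).
Ksp ≈ (0.0018)^3 × s
s = 1.4 x 10^-9 M
Check: 3s = 4.2 x 10^-9 ≪ 0.0018, so the approximation is valid.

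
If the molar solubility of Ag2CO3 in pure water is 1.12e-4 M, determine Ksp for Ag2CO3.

Ksp = 5.62 x 10^-12

Ag2CO3(s) <=> 2 Ag^+ + CO3^2-
For each mole of Ag2CO3 that dissolves: [Ag^+] = 2s, [CO3^2-] = s.
Ksp = [Ag^+]^2[CO3^2-]
So Ksp = (2s)^2 × s = 4s^3
Ksp = 4 × (1.12 × 10^-4)^3 = 5.62 × 10^-12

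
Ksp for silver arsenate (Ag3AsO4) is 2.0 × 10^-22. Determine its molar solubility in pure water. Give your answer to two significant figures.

Ag3AsO4(s) ⇌ 3 Ag^+ + AsO4^3-
Ksp = [Ag^+]^3[AsO4^3-]
For each mole of Ag3AsO4 that dissolves: [Ag^+] = 3s, [AsO4^3-] = s.
Substituting: Ksp = (3s)^3s = 27s^4
Solving, s = (2.0 × 10^-22/27)^(1/4) = 1.6 x 10^-6 M

1.6 x 10^-6 M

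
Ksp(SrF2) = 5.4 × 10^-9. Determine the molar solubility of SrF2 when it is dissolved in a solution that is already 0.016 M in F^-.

s ≈ 2.1 x 10^-5 M

SrF2(s) ⇌ Sr^2+(aq) + 2 F^-(aq)
Ksp = [Sr^2+][F^-]^2
Let s = moles of SrF2 that dissolve per litre. [Sr^2+] = s, [F^-] = 0.016 + 2s ≈ 0.016 (Ksp is small, so little additional dissolves).
Ksp ≈ s × (0.016)^2
s = 2.1 × 10^-5 M
Check: 2s = 4.2 × 10^-5 ≪ 0.016, so the approximation is valid.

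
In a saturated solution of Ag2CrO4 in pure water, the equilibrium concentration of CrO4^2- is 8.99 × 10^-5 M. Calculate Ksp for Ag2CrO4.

Ksp ≈ 2.91 × 10^-12

Ag2CrO4(s) ⇌ 2 Ag^+(aq) + CrO4^2-(aq)
Stoichiometry gives [Ag^+] = (2/1)[CrO4^2-] = 1.798 × 10^-4 M.
Ksp = [Ag^+]^2[CrO4^2-]
Ksp = (1.798 × 10^-4)^2 × 8.99 × 10^-5 = 2.91 × 10^-12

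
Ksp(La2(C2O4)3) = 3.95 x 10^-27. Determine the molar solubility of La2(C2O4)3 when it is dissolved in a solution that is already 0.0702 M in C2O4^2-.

La2(C2O4)3(s) <=> 2 La^3+ + 3 C2O4^2-
Ksp = [La^3+]^2[C2O4^2-]^3
Let s be the molar solubility in this solution. [La^3+] = 2s, [C2O4^2-] = 0.0702 + 3s ≈ 0.0702 (common-ion effect: C2O4^2- is already 0.0702 M).
Ksp ≈ (2s)^2 × (0.0702)^3
s = 1.69 × 10^-12 M
Check: 3s = 5.1 × 10^-12 ≪ 0.0702, so the approximation is valid.

s ≈ 1.69 × 10^-12 M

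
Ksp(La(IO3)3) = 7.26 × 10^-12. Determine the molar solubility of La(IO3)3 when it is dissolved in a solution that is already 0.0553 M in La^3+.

s = 1.69e-4 M

La(IO3)3(s) <=> La^3+ + 3 IO3^-
Ksp = [La^3+][IO3^-]^3
Let s be the molar solubility in this solution. [La^3+] = 0.0553 + s ≈ 0.0553, [IO3^-] = 3s (since the La^3+ already present dominates).
Ksp ≈ 0.0553 × (3s)^3
s = 1.69 × 10^-4 M
Check: s = 1.7 × 10^-4 ≪ 0.0553, so the approximation is valid.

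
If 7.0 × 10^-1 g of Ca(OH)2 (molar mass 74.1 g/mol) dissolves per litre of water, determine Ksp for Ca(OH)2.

3.4e-6

Molar solubility s = (7.0 × 10^-1 g/L) / (74.1 g/mol) = 9.45 x 10^-3 M.
Ca(OH)2(s) ⇌ Ca^2+(aq) + 2 OH^-(aq)
If s mol/L of Ca(OH)2 dissolves, [Ca^2+] = s and [OH^-] = 2s.
Ksp = [Ca^2+][OH^-]^2
Substituting: Ksp = s(2s)^2 = 4s^3
Ksp = 4 × (9.45 × 10^-3)^3 = 3.4 × 10^-6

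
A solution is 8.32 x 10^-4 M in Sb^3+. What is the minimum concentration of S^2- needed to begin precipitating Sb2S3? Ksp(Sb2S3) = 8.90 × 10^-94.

Sb2S3(s) ⇌ 2 Sb^3+(aq) + 3 S^2-(aq)
Ksp = [Sb^3+]^2[S^2-]^3
Precipitation begins when Q = Ksp. With [Sb^3+] = 8.32 x 10^-4 M:
8.90 × 10^-94 = (8.32 x 10^-4)^2 × [S^2-]^3
[S^2-] = (8.90 × 10^-94 / 6.922 x 10^-7)^(1/3) = 1.09 × 10^-29 M

1.09 x 10^-29 M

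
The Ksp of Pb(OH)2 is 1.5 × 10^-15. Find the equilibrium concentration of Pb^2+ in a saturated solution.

[Pb^2+] = 7.2 × 10^-6 M

Pb(OH)2(s) ⇌ Pb^2+(aq) + 2 OH^-(aq)
Ksp = [Pb^2+][OH^-]^2
With molar solubility s: [Pb^2+] = s, [OH^-] = 2s.
So Ksp = s × (2s)^2 = 4s^3
s = (1.5 × 10^-15 / 4)^(1/3) = 7.21 × 10^-6 M
[Pb^2+] = s = 7.2 × 10^-6 M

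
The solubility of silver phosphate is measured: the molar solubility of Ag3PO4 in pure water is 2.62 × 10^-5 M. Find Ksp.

Ag3PO4(s) ⇌ 3 Ag^+ + PO4^3-
For each mole of Ag3PO4 that dissolves: [Ag^+] = 3s, [PO4^3-] = s.
Ksp = [Ag^+]^3[PO4^3-]
So Ksp = (3s)^3 × s = 27s^4
With s = 2.62 × 10^-5: Ksp = 1.27 x 10^-17

Ksp ≈ 1.27 x 10^-17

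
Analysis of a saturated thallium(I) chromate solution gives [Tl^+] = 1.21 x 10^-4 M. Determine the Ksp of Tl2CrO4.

Tl2CrO4(s) ⇌ 2 Tl^+ + CrO4^2-
Stoichiometry gives [CrO4^2-] = (1/2)[Tl^+] = 6.050 x 10^-5 M.
Ksp = [Tl^+]^2[CrO4^2-]
Ksp = (1.21 × 10^-4)^2 × 6.050 × 10^-5 = 8.86 × 10^-13

8.86e-13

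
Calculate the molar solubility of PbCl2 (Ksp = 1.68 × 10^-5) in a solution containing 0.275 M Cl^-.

s = 2.22e-4 M

PbCl2(s) <=> Pb^2+(aq) + 2 Cl^-(aq)
Ksp = [Pb^2+][Cl^-]^2
Let s = moles of PbCl2 that dissolve per litre. [Pb^2+] = s, [Cl^-] = 0.275 + 2s ≈ 0.275 (common-ion effect: Cl^- is already 0.275 M).
Ksp ≈ s × (0.275)^2
s = 2.22 × 10^-4 M
Check: 2s = 4.4 x 10^-4 ≪ 0.275, so the approximation is valid.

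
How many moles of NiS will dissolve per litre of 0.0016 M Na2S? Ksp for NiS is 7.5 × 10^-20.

NiS(s) <=> Ni^2+(aq) + S^2-(aq)
Ksp = [Ni^2+][S^2-]
If s mol/L dissolves here, [Ni^2+] = s, [S^2-] = 0.0016 + s ≈ 0.0016 (since S^2- from Na2S dominates).
Ksp ≈ s × 0.0016
s = 4.7 × 10^-17 M
Check: s = 4.7 x 10^-17 ≪ 0.0016, so the approximation is valid.

4.7 × 10^-17 M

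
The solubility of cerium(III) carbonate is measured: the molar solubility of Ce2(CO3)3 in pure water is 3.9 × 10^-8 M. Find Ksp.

Ce2(CO3)3(s) ⇌ 2 Ce^3+(aq) + 3 CO3^2-(aq)
If s mol/L of Ce2(CO3)3 dissolves, [Ce^3+] = 2s and [CO3^2-] = 3s.
Ksp = [Ce^3+]^2[CO3^2-]^3
So Ksp = (2s)^2 × (3s)^3 = 108s^5
With s = 3.9 × 10^-8: Ksp = 9.7 × 10^-36

9.7 × 10^-36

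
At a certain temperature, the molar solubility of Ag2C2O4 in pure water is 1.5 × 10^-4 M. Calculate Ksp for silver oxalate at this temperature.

1.4e-11

Ag2C2O4(s) <=> 2 Ag^+ + C2O4^2-
Let s = molar solubility. Then [Ag^+] = 2s and [C2O4^2-] = s.
Ksp = [Ag^+]^2[C2O4^2-]
Ksp = (2s)^2s = 4s^3
Ksp = 4 × (1.5 × 10^-4)^3 = 1.4 × 10^-11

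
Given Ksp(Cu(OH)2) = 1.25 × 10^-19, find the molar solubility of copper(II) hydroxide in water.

s ≈ 3.15 × 10^-7 M

Cu(OH)2(s) ⇌ Cu^2+ + 2 OH^-
Ksp = [Cu^2+][OH^-]^2
With molar solubility s: [Cu^2+] = s, [OH^-] = 2s.
So Ksp = s × (2s)^2 = 4s^3
s^3 = 1.25 × 10^-19 / 4, so s = 3.15 × 10^-7 M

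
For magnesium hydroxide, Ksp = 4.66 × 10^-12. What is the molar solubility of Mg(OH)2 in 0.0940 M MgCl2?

Mg(OH)2(s) ⇌ Mg^2+ + 2 OH^-
Ksp = [Mg^2+][OH^-]^2
Let s = moles of Mg(OH)2 that dissolve per litre. [Mg^2+] = 0.0940 + s ≈ 0.0940, [OH^-] = 2s (since Mg^2+ from MgCl2 dominates).
Ksp ≈ 0.0940 × (2s)^2
s = 3.52 × 10^-6 M
Check: s = 3.5 × 10^-6 ≪ 0.0940, so the approximation is valid.

s ≈ 3.52 × 10^-6 M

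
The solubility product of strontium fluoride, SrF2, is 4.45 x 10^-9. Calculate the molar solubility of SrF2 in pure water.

SrF2(s) ⇌ Sr^2+(aq) + 2 F^-(aq)
Ksp = [Sr^2+][F^-]^2
For each mole of SrF2 that dissolves: [Sr^2+] = s, [F^-] = 2s.
So Ksp = s × (2s)^2 = 4s^3
Solving, s = (4.45 x 10^-9/4)^(1/3) = 1.04 × 10^-3 M

s = 1.04e-3 M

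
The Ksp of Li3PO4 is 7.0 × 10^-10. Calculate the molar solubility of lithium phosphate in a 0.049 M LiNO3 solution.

Li3PO4(s) ⇌ 3 Li^+ + PO4^3-
Ksp = [Li^+]^3[PO4^3-]
Let s be the molar solubility in this solution. [Li^+] = 0.049 + 3s ≈ 0.049, [PO4^3-] = s (since Li^+ from LiNO3 dominates).
Ksp ≈ (0.049)^3 × s
s = 5.9 × 10^-6 M
Check: 3s = 1.8 × 10^-5 ≪ 0.049, so the approximation is valid.

s = 5.9e-6 M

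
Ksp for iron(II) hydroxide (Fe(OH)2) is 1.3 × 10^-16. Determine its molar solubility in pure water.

s ≈ 3.2 x 10^-6 M

Fe(OH)2(s) ⇌ Fe^2+(aq) + 2 OH^-(aq)
Ksp = [Fe^2+][OH^-]^2
For each mole of Fe(OH)2 that dissolves: [Fe^2+] = s, [OH^-] = 2s.
Substituting: Ksp = s(2s)^2 = 4s^3
s^3 = 1.3 × 10^-16 / 4, so s = 3.2 × 10^-6 M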